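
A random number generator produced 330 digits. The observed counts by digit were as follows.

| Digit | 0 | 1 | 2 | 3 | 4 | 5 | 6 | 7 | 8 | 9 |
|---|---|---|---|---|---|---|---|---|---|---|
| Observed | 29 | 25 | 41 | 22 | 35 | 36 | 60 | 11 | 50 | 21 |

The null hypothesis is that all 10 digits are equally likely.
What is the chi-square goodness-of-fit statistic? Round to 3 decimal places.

58.303

Expected count for each of the 10 categories: 330/10 = 33.
cat         O        E   (O−E)²/E
0          29       33     0.4848
1          25       33     1.9394
2          41       33     1.9394
3          22       33     3.6667
4          35       33     0.1212
5          36       33     0.2727
6          60       33    22.0909
7          11       33    14.6667
8          50       33     8.7576
9          21       33     4.3636
Sum = 58.303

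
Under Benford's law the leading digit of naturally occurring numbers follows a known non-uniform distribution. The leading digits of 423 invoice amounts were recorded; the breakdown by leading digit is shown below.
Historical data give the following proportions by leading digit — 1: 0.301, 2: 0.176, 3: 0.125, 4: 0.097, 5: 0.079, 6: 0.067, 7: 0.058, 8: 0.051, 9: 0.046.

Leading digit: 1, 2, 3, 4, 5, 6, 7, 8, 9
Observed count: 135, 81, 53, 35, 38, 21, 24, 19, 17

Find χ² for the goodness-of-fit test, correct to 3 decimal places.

5.085

Expected counts E_i = n·p_i: 423×0.301 = 127.323, 423×0.176 = 74.448, 423×0.125 = 52.875, 423×0.097 = 41.031, 423×0.079 = 33.417, 423×0.067 = 28.341, 423×0.058 = 24.534, 423×0.051 = 21.573, 423×0.046 = 19.458.
1: (135 − 127.323)²/127.323 = 58.936329/127.323 = 0.4629
2: (81 − 74.448)²/74.448 = 42.928704/74.448 = 0.5766
3: (53 − 52.875)²/52.875 = 0.015625/52.875 = 0.0003
4: (35 − 41.031)²/41.031 = 36.372961/41.031 = 0.8865
5: (38 − 33.417)²/33.417 = 21.003889/33.417 = 0.6285
6: (21 − 28.341)²/28.341 = 53.890281/28.341 = 1.9015
7: (24 − 24.534)²/24.534 = 0.285156/24.534 = 0.0116
8: (19 − 21.573)²/21.573 = 6.620329/21.573 = 0.3069
9: (17 − 19.458)²/19.458 = 6.041764/19.458 = 0.3105
Sum = 5.085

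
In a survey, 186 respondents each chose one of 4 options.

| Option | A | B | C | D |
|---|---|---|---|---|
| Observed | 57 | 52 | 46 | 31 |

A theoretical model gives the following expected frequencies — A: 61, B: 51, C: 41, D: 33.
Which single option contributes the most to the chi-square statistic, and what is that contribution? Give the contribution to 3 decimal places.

χ² = (57−61)²/61 + (52−51)²/51 + (46−41)²/41 + (31−33)²/33
   = 0.2623 + 0.0196 + 0.6098 + 0.1212
The largest term is for C: 0.610.

C, 0.610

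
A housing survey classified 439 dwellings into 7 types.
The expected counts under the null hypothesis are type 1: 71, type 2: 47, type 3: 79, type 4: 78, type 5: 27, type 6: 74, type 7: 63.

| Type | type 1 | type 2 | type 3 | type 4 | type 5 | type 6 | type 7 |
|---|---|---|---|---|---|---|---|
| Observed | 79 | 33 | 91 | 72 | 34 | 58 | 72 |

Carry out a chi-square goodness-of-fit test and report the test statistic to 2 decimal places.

13.92

χ² = (79−71)²/71 + (33−47)²/47 + (91−79)²/79 + (72−78)²/78 + (34−27)²/27 + (58−74)²/74 + (72−63)²/63
   = 0.901 + 4.170 + 1.823 + 0.462 + 1.815 + 3.459 + 1.286
Sum = 13.92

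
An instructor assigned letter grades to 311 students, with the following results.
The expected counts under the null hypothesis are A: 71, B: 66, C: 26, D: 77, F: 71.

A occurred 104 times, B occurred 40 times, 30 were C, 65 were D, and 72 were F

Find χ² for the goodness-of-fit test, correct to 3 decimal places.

28.080

A: (104 − 71)²/71 = 1089/71 = 15.3380
B: (40 − 66)²/66 = 676/66 = 10.2424
C: (30 − 26)²/26 = 16/26 = 0.6154
D: (65 − 77)²/77 = 144/77 = 1.8701
F: (72 − 71)²/71 = 1/71 = 0.0141
Sum = 28.080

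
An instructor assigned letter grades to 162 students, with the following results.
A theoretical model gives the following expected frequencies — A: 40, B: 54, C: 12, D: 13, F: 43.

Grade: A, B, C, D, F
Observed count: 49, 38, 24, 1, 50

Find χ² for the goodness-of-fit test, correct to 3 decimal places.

30.982

χ² = (49−40)²/40 + (38−54)²/54 + (24−12)²/12 + (1−13)²/13 + (50−43)²/43
   = 2.0250 + 4.7407 + 12.0000 + 11.0769 + 1.1395
Sum = 30.982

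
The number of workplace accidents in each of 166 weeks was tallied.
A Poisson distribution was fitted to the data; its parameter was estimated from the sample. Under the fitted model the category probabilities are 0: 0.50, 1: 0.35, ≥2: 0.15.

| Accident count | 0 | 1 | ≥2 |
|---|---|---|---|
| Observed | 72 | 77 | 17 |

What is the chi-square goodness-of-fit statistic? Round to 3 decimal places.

10.112

Expected counts E_i = n·p_i: 166×0.50 = 83, 166×0.35 = 58.1, 166×0.15 = 24.9.
0: (72 − 83)²/83 = 121/83 = 1.4578
1: (77 − 58.1)²/58.1 = 357.21/58.1 = 6.1482
≥2: (17 − 24.9)²/24.9 = 62.41/24.9 = 2.5064
Sum = 10.112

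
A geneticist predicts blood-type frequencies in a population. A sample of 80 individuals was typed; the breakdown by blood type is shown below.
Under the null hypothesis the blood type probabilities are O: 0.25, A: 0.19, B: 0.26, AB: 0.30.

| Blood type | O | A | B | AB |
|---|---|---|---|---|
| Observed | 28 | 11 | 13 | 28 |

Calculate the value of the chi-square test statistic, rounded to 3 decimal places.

7.952

Expected counts E_i = n·p_i: 80×0.25 = 20, 80×0.19 = 15.2, 80×0.26 = 20.8, 80×0.30 = 24.
O: (28 − 20)²/20 = 64/20 = 3.2000
A: (11 − 15.2)²/15.2 = 17.64/15.2 = 1.1605
B: (13 − 20.8)²/20.8 = 60.84/20.8 = 2.9250
AB: (28 − 24)²/24 = 16/24 = 0.6667
Sum = 7.952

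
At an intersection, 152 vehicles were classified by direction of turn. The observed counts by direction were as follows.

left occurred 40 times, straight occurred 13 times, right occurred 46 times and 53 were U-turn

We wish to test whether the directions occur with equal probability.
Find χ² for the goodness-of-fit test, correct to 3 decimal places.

24.158

Expected count for each of the 4 categories: 152/4 = 38.
left: (40 − 38)²/38 = 4/38 = 0.1053
straight: (13 − 38)²/38 = 625/38 = 16.4474
right: (46 − 38)²/38 = 64/38 = 1.6842
U-turn: (53 − 38)²/38 = 225/38 = 5.9211
Sum = 24.158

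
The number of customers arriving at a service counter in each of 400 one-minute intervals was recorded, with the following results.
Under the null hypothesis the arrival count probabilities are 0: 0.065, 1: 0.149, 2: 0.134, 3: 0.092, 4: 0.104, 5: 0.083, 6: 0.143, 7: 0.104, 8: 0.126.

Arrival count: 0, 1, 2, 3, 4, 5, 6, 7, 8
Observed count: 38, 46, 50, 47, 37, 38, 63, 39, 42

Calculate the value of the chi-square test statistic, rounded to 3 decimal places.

Expected counts E_i = n·p_i: 400×0.065 = 26, 400×0.149 = 59.6, 400×0.134 = 53.6, 400×0.092 = 36.8, 400×0.104 = 41.6, 400×0.083 = 33.2, 400×0.143 = 57.2, 400×0.104 = 41.6, 400×0.126 = 50.4.
χ² = (38−26)²/26 + (46−59.6)²/59.6 + (50−53.6)²/53.6 + (47−36.8)²/36.8 + (37−41.6)²/41.6 + (38−33.2)²/33.2 + (63−57.2)²/57.2 + (39−41.6)²/41.6 + (42−50.4)²/50.4
   = 5.5385 + 3.1034 + 0.2418 + 2.8272 + 0.5087 + 0.6940 + 0.5881 + 0.1625 + 1.4000
Sum = 15.064

15.064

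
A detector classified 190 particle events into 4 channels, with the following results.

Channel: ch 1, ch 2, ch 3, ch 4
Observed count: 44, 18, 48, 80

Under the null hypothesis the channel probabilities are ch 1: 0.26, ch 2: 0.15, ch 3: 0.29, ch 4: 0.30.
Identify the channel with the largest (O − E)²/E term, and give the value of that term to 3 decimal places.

Expected counts E_i = n·p_i: 190×0.26 = 49.4, 190×0.15 = 28.5, 190×0.29 = 55.1, 190×0.30 = 57.
ch 1: (44 − 49.4)²/49.4 = 29.16/49.4 = 0.5903
ch 2: (18 − 28.5)²/28.5 = 110.25/28.5 = 3.8684
ch 3: (48 − 55.1)²/55.1 = 50.41/55.1 = 0.9149
ch 4: (80 − 57)²/57 = 529/57 = 9.2807
The largest term is for ch 4: 9.281.

ch 4, 9.281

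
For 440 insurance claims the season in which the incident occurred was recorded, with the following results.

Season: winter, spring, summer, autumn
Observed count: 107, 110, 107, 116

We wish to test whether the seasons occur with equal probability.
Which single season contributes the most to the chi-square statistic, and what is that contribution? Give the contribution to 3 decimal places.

autumn, 0.327

Expected count for each of the 4 categories: 440/4 = 110.
winter: (107 − 110)²/110 = 9/110 = 0.0818
spring: (110 − 110)²/110 = 0/110 = 0.0000
summer: (107 − 110)²/110 = 9/110 = 0.0818
autumn: (116 − 110)²/110 = 36/110 = 0.3273
The largest term is for autumn: 0.327.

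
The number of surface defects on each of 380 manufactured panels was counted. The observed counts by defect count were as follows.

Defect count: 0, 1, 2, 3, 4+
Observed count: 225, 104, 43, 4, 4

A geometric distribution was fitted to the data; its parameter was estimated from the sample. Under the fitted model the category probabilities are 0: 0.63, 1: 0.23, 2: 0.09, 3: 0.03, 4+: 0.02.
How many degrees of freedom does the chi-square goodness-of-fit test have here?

There are k = 5 categories and 1 parameter estimated from the data, so df = 5 − 1 − 1 = 3.

3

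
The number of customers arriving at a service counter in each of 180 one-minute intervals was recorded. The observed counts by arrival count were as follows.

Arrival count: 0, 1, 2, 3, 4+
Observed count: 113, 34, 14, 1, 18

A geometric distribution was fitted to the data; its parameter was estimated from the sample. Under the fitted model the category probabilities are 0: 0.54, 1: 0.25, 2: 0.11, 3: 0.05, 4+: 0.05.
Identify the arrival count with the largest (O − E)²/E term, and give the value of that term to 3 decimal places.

4+, 9.000

Expected counts E_i = n·p_i: 180×0.54 = 97.2, 180×0.25 = 45, 180×0.11 = 19.8, 180×0.05 = 9, 180×0.05 = 9.
χ² = (113−97.2)²/97.2 + (34−45)²/45 + (14−19.8)²/19.8 + (1−9)²/9 + (18−9)²/9
   = 2.5683 + 2.6889 + 1.6990 + 7.1111 + 9.0000
The largest term is for 4+: 9.000.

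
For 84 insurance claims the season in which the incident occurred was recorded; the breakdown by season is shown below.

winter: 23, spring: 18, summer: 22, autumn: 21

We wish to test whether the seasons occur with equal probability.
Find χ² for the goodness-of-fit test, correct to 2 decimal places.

0.67

Under H₀ each category has probability 1/4, so each expected count is 84/4 = 21.
cat         O        E   (O−E)²/E
winter     23       21      0.190
spring     18       21      0.429
summer     22       21      0.048
autumn     21       21      0.000
Sum = 0.67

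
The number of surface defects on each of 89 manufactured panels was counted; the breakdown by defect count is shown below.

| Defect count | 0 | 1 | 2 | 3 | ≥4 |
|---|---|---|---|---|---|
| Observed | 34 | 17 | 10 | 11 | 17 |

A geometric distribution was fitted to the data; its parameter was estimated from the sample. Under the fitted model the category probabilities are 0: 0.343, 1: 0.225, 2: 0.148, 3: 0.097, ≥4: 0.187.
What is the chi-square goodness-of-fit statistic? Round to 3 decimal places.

Expected counts E_i = n·p_i: 89×0.343 = 30.527, 89×0.225 = 20.025, 89×0.148 = 13.172, 89×0.097 = 8.633, 89×0.187 = 16.643.
cat         O        E   (O−E)²/E
0          34   30.527     0.3951
1          17   20.025     0.4570
2          10   13.172     0.7639
3          11    8.633     0.6490
≥4         17   16.643     0.0077
Sum = 2.273

2.273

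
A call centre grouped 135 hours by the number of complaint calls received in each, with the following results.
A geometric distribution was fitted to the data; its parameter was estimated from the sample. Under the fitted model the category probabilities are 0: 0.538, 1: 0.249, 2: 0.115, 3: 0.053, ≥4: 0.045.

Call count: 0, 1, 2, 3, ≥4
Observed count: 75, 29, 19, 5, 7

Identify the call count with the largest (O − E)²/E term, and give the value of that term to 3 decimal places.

Expected counts E_i = n·p_i: 135×0.538 = 72.63, 135×0.249 = 33.615, 135×0.115 = 15.525, 135×0.053 = 7.155, 135×0.045 = 6.075.
0: (75 − 72.63)²/72.63 = 5.6169/72.63 = 0.0773
1: (29 − 33.615)²/33.615 = 21.298225/33.615 = 0.6336
2: (19 − 15.525)²/15.525 = 12.075625/15.525 = 0.7778
3: (5 − 7.155)²/7.155 = 4.644025/7.155 = 0.6491
≥4: (7 − 6.075)²/6.075 = 0.855625/6.075 = 0.1408
The largest term is for 2: 0.778.

2, 0.778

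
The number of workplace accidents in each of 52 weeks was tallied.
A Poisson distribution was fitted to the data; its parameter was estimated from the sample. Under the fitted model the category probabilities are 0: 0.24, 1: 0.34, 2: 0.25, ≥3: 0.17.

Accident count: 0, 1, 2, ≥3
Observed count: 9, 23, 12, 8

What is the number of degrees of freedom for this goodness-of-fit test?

2

There are k = 4 categories and 1 parameter estimated from the data, so df = 4 − 1 − 1 = 2.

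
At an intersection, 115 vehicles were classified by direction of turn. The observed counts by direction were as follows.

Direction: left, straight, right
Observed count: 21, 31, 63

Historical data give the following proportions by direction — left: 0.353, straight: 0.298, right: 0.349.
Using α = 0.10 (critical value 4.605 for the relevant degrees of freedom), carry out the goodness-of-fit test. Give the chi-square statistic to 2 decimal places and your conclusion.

Expected counts E_i = n·p_i: 115×0.353 = 40.595, 115×0.298 = 34.27, 115×0.349 = 40.135.
χ² = (21−40.595)²/40.595 + (31−34.27)²/34.27 + (63−40.135)²/40.135
   = 9.458 + 0.312 + 13.026
Sum = 22.80
df = 2. Since 22.80 > 4.605, we reject H₀.

22.80; reject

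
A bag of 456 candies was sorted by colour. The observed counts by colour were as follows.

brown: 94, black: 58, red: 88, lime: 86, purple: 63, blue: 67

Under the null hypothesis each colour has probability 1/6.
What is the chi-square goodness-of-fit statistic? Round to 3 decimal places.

Under H₀ each category has probability 1/6, so each expected count is 456/6 = 76.
brown: (94 − 76)²/76 = 324/76 = 4.2632
black: (58 − 76)²/76 = 324/76 = 4.2632
red: (88 − 76)²/76 = 144/76 = 1.8947
lime: (86 − 76)²/76 = 100/76 = 1.3158
purple: (63 − 76)²/76 = 169/76 = 2.2237
blue: (67 − 76)²/76 = 81/76 = 1.0658
Sum = 15.026

15.026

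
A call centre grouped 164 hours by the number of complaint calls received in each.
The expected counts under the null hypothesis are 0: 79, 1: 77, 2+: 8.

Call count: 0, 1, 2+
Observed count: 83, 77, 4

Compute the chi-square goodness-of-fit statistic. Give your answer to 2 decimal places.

2.20

χ² = (83−79)²/79 + (77−77)²/77 + (4−8)²/8
   = 0.203 + 0.000 + 2.000
Sum = 2.20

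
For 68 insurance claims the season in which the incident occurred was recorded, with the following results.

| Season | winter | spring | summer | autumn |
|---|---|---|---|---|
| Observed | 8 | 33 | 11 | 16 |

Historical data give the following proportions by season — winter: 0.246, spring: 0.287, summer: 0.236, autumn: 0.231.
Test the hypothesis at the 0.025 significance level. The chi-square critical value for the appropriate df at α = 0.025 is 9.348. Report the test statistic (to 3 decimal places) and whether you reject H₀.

15.464; reject

Expected counts E_i = n·p_i: 68×0.246 = 16.728, 68×0.287 = 19.516, 68×0.236 = 16.048, 68×0.231 = 15.708.
winter: (8 − 16.728)²/16.728 = 76.177984/16.728 = 4.5539
spring: (33 − 19.516)²/19.516 = 181.818256/19.516 = 9.3164
summer: (11 − 16.048)²/16.048 = 25.482304/16.048 = 1.5879
autumn: (16 − 15.708)²/15.708 = 0.085264/15.708 = 0.0054
Sum = 15.464
df = 3. Since 15.464 > 9.348, we reject H₀.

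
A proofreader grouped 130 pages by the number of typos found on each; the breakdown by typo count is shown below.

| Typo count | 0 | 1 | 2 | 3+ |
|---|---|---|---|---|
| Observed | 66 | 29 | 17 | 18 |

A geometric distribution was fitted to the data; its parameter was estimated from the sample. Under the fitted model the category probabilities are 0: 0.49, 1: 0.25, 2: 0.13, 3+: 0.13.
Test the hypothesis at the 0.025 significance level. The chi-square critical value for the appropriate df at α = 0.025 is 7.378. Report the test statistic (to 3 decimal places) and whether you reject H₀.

Expected counts E_i = n·p_i: 130×0.49 = 63.7, 130×0.25 = 32.5, 130×0.13 = 16.9, 130×0.13 = 16.9.
χ² = (66−63.7)²/63.7 + (29−32.5)²/32.5 + (17−16.9)²/16.9 + (18−16.9)²/16.9
   = 0.0830 + 0.3769 + 0.0006 + 0.0716
Sum = 0.532
df = 2. Since 0.532 < 7.378, we do not reject H₀.

0.532; do not reject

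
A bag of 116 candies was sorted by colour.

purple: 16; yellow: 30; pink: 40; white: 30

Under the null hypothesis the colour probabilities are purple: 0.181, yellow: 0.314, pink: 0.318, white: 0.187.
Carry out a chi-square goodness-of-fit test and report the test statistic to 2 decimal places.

Expected counts E_i = n·p_i: 116×0.181 = 20.996, 116×0.314 = 36.424, 116×0.318 = 36.888, 116×0.187 = 21.692.
cat         O        E   (O−E)²/E
purple     16   20.996      1.189
yellow     30   36.424      1.133
pink       40   36.888      0.263
white      30   21.692      3.182
Sum = 5.77

5.77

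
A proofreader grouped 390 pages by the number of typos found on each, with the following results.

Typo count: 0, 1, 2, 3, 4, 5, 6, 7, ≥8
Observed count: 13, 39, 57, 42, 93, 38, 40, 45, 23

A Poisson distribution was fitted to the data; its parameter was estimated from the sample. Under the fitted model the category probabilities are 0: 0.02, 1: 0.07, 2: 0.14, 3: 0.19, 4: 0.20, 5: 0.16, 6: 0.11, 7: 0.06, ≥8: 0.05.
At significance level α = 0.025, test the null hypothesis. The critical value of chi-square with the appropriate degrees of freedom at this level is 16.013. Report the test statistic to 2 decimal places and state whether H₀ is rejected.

55.68; reject

Expected counts E_i = n·p_i: 390×0.02 = 7.8, 390×0.07 = 27.3, 390×0.14 = 54.6, 390×0.19 = 74.1, 390×0.20 = 78, 390×0.16 = 62.4, 390×0.11 = 42.9, 390×0.06 = 23.4, 390×0.05 = 19.5.
cat         O        E   (O−E)²/E
0          13      7.8      3.467
1          39     27.3      5.014
2          57     54.6      0.105
3          42     74.1     13.906
4          93       78      2.885
5          38     62.4      9.541
6          40     42.9      0.196
7          45     23.4     19.938
≥8         23     19.5      0.628
Sum = 55.68
df = 7. Since 55.68 > 16.013, we reject H₀.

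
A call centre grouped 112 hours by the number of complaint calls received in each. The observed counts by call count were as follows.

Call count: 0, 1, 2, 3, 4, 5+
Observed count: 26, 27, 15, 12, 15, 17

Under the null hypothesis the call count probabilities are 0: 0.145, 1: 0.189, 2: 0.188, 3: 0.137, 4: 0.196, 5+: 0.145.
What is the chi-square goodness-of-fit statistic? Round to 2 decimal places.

12.18

Expected counts E_i = n·p_i: 112×0.145 = 16.24, 112×0.189 = 21.168, 112×0.188 = 21.056, 112×0.137 = 15.344, 112×0.196 = 21.952, 112×0.145 = 16.24.
0: (26 − 16.24)²/16.24 = 95.2576/16.24 = 5.866
1: (27 − 21.168)²/21.168 = 34.012224/21.168 = 1.607
2: (15 − 21.056)²/21.056 = 36.675136/21.056 = 1.742
3: (12 − 15.344)²/15.344 = 11.182336/15.344 = 0.729
4: (15 − 21.952)²/21.952 = 48.330304/21.952 = 2.202
5+: (17 − 16.24)²/16.24 = 0.5776/16.24 = 0.036
Sum = 12.18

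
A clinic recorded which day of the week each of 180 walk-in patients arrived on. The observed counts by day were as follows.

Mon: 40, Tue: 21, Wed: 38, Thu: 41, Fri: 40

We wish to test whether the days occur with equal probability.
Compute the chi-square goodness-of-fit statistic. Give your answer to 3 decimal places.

7.944

Under H₀ each category has probability 1/5, so each expected count is 180/5 = 36.
cat         O        E   (O−E)²/E
Mon        40       36     0.4444
Tue        21       36     6.2500
Wed        38       36     0.1111
Thu        41       36     0.6944
Fri        40       36     0.4444
Sum = 7.944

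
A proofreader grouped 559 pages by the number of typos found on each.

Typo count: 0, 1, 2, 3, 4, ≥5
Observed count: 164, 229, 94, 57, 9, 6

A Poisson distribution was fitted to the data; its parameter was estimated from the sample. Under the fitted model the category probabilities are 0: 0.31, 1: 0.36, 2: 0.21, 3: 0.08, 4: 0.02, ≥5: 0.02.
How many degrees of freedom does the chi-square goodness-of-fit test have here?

There are k = 6 categories and 1 parameter estimated from the data, so df = 6 − 1 − 1 = 4.

4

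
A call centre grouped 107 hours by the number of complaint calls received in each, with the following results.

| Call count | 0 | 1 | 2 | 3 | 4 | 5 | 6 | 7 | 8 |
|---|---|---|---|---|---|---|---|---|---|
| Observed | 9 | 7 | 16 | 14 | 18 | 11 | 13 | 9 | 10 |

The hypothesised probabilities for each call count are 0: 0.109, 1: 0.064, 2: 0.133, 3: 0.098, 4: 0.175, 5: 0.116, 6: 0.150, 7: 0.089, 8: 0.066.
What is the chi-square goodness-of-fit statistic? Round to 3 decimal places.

Expected counts E_i = n·p_i: 107×0.109 = 11.663, 107×0.064 = 6.848, 107×0.133 = 14.231, 107×0.098 = 10.486, 107×0.175 = 18.725, 107×0.116 = 12.412, 107×0.150 = 16.05, 107×0.089 = 9.523, 107×0.066 = 7.062.
χ² = (9−11.663)²/11.663 + (7−6.848)²/6.848 + (16−14.231)²/14.231 + (14−10.486)²/10.486 + (18−18.725)²/18.725 + (11−12.412)²/12.412 + (13−16.05)²/16.05 + (9−9.523)²/9.523 + (10−7.062)²/7.062
   = 0.6080 + 0.0034 + 0.2199 + 1.1776 + 0.0281 + 0.1606 + 0.5796 + 0.0287 + 1.2223
Sum = 4.028

4.028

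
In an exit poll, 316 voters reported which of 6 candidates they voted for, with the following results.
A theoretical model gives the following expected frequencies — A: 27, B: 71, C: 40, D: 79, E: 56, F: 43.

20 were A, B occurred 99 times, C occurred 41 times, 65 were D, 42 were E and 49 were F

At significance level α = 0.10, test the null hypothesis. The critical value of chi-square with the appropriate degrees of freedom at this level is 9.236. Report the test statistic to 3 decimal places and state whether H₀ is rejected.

19.700; reject

cat         O        E   (O−E)²/E
A          20       27     1.8148
B          99       71    11.0423
C          41       40     0.0250
D          65       79     2.4810
E          42       56     3.5000
F          49       43     0.8372
Sum = 19.700
df = 5. Since 19.700 > 9.236, we reject H₀.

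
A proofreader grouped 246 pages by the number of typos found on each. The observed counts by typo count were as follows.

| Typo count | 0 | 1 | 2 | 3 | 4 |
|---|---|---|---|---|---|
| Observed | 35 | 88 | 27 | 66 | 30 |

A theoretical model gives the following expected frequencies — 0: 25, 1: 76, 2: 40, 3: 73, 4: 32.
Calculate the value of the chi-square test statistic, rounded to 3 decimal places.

0: (35 − 25)²/25 = 100/25 = 4.0000
1: (88 − 76)²/76 = 144/76 = 1.8947
2: (27 − 40)²/40 = 169/40 = 4.2250
3: (66 − 73)²/73 = 49/73 = 0.6712
4: (30 − 32)²/32 = 4/32 = 0.1250
Sum = 10.916

10.916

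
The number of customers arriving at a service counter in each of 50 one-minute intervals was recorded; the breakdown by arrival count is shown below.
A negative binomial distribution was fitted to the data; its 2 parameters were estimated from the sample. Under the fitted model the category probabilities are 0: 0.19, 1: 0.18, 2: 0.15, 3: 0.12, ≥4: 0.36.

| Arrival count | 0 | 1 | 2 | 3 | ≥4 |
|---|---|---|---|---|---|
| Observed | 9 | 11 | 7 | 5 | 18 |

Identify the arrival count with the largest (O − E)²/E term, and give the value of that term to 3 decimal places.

1, 0.444

Expected counts E_i = n·p_i: 50×0.19 = 9.5, 50×0.18 = 9, 50×0.15 = 7.5, 50×0.12 = 6, 50×0.36 = 18.
0: (9 − 9.5)²/9.5 = 0.25/9.5 = 0.0263
1: (11 − 9)²/9 = 4/9 = 0.4444
2: (7 − 7.5)²/7.5 = 0.25/7.5 = 0.0333
3: (5 − 6)²/6 = 1/6 = 0.1667
≥4: (18 − 18)²/18 = 0/18 = 0.0000
The largest term is for 1: 0.444.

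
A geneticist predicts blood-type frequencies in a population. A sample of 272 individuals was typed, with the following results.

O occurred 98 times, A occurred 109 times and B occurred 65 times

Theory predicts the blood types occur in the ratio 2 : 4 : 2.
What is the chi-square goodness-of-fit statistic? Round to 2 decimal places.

18.73

Ratio total = 8. Expected counts: 272×2/8 = 68, 272×4/8 = 136, 272×2/8 = 68.
cat         O        E   (O−E)²/E
O          98       68     13.235
A         109      136      5.360
B          65       68      0.132
Sum = 18.73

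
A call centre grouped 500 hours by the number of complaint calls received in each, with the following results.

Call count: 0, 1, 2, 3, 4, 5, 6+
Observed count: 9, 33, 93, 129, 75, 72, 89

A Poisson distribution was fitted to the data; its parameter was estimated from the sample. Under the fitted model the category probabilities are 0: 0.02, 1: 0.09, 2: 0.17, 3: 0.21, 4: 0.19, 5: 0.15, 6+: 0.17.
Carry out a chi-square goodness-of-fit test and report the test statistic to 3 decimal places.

14.057

Expected counts E_i = n·p_i: 500×0.02 = 10, 500×0.09 = 45, 500×0.17 = 85, 500×0.21 = 105, 500×0.19 = 95, 500×0.15 = 75, 500×0.17 = 85.
0: (9 − 10)²/10 = 1/10 = 0.1000
1: (33 − 45)²/45 = 144/45 = 3.2000
2: (93 − 85)²/85 = 64/85 = 0.7529
3: (129 − 105)²/105 = 576/105 = 5.4857
4: (75 − 95)²/95 = 400/95 = 4.2105
5: (72 − 75)²/75 = 9/75 = 0.1200
6+: (89 − 85)²/85 = 16/85 = 0.1882
Sum = 14.057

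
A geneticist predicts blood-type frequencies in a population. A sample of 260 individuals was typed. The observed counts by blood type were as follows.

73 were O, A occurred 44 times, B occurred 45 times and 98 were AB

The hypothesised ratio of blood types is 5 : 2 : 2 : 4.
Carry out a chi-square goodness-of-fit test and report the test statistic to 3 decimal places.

Ratio total = 13. Expected counts: 260×5/13 = 100, 260×2/13 = 40, 260×2/13 = 40, 260×4/13 = 80.
cat         O        E   (O−E)²/E
O          73      100     7.2900
A          44       40     0.4000
B          45       40     0.6250
AB         98       80     4.0500
Sum = 12.365

12.365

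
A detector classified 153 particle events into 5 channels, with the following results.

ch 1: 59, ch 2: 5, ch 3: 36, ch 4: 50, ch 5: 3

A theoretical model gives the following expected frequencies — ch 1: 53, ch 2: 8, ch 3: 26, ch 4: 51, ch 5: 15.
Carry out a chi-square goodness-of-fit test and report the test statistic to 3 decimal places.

15.270

ch 1: (59 − 53)²/53 = 36/53 = 0.6792
ch 2: (5 − 8)²/8 = 9/8 = 1.1250
ch 3: (36 − 26)²/26 = 100/26 = 3.8462
ch 4: (50 − 51)²/51 = 1/51 = 0.0196
ch 5: (3 − 15)²/15 = 144/15 = 9.6000
Sum = 15.270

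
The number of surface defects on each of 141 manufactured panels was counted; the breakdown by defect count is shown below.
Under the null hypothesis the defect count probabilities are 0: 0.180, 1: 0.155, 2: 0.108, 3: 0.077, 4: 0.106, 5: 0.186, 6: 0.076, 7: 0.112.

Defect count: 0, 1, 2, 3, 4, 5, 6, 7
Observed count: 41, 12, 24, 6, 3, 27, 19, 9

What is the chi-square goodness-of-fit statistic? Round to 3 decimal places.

40.179

Expected counts E_i = n·p_i: 141×0.180 = 25.38, 141×0.155 = 21.855, 141×0.108 = 15.228, 141×0.077 = 10.857, 141×0.106 = 14.946, 141×0.186 = 26.226, 141×0.076 = 10.716, 141×0.112 = 15.792.
χ² = (41−25.38)²/25.38 + (12−21.855)²/21.855 + (24−15.228)²/15.228 + (6−10.857)²/10.857 + (3−14.946)²/14.946 + (27−26.226)²/26.226 + (19−10.716)²/10.716 + (9−15.792)²/15.792
   = 9.6133 + 4.4439 + 5.0531 + 2.1728 + 9.5482 + 0.0228 + 6.4039 + 2.9212
Sum = 40.179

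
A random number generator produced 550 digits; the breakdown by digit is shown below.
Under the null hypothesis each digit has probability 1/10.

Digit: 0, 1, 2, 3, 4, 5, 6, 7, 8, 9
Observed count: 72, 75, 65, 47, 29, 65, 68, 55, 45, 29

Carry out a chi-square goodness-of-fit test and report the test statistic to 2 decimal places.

Under H₀ each category has probability 1/10, so each expected count is 550/10 = 55.
χ² = (72−55)²/55 + (75−55)²/55 + (65−55)²/55 + (47−55)²/55 + (29−55)²/55 + (65−55)²/55 + (68−55)²/55 + (55−55)²/55 + (45−55)²/55 + (29−55)²/55
   = 5.255 + 7.273 + 1.818 + 1.164 + 12.291 + 1.818 + 3.073 + 0.000 + 1.818 + 12.291
Sum = 46.80

46.80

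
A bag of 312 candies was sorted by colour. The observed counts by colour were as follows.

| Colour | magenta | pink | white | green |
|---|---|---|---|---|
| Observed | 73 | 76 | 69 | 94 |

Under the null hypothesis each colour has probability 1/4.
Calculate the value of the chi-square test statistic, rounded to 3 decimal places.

4.692

Expected count for each of the 4 categories: 312/4 = 78.
cat          O        E   (O−E)²/E
magenta     73       78     0.3205
pink        76       78     0.0513
white       69       78     1.0385
green       94       78     3.2821
Sum = 4.692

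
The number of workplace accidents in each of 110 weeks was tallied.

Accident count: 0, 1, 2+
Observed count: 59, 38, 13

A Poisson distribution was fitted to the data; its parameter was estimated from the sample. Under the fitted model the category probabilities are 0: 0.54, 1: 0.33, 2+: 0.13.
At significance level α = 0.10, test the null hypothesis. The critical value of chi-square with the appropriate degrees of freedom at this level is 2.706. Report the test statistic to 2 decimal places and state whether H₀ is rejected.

0.20; do not reject

Expected counts E_i = n·p_i: 110×0.54 = 59.4, 110×0.33 = 36.3, 110×0.13 = 14.3.
cat         O        E   (O−E)²/E
0          59     59.4      0.003
1          38     36.3      0.080
2+         13     14.3      0.118
Sum = 0.20
df = 1. Since 0.20 < 2.706, we do not reject H₀.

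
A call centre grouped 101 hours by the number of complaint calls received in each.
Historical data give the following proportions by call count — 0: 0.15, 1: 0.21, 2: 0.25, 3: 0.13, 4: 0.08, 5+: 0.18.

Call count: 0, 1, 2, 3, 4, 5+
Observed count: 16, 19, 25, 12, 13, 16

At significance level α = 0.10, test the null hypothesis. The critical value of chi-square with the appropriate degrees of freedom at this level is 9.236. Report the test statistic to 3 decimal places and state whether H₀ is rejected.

Expected counts E_i = n·p_i: 101×0.15 = 15.15, 101×0.21 = 21.21, 101×0.25 = 25.25, 101×0.13 = 13.13, 101×0.08 = 8.08, 101×0.18 = 18.18.
0: (16 − 15.15)²/15.15 = 0.7225/15.15 = 0.0477
1: (19 − 21.21)²/21.21 = 4.8841/21.21 = 0.2303
2: (25 − 25.25)²/25.25 = 0.0625/25.25 = 0.0025
3: (12 − 13.13)²/13.13 = 1.2769/13.13 = 0.0973
4: (13 − 8.08)²/8.08 = 24.2064/8.08 = 2.9958
5+: (16 − 18.18)²/18.18 = 4.7524/18.18 = 0.2614
Sum = 3.635
df = 5. Since 3.635 < 9.236, we do not reject H₀.

3.635; do not reject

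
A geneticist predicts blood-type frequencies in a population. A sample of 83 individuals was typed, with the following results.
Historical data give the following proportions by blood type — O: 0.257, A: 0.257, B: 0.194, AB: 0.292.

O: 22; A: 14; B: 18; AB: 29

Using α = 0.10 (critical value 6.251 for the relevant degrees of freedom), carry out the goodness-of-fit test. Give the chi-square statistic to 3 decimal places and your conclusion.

3.701; do not reject

Expected counts E_i = n·p_i: 83×0.257 = 21.331, 83×0.257 = 21.331, 83×0.194 = 16.102, 83×0.292 = 24.236.
χ² = (22−21.331)²/21.331 + (14−21.331)²/21.331 + (18−16.102)²/16.102 + (29−24.236)²/24.236
   = 0.0210 + 2.5195 + 0.2237 + 0.9364
Sum = 3.701
df = 3. Since 3.701 < 6.251, we do not reject H₀.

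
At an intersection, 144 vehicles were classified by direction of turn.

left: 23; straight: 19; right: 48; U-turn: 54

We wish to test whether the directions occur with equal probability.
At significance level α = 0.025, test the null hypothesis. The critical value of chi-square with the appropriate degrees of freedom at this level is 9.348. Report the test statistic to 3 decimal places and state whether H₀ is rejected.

25.722; reject

Under H₀ each category has probability 1/4, so each expected count is 144/4 = 36.
cat           O        E   (O−E)²/E
left         23       36     4.6944
straight     19       36     8.0278
right        48       36     4.0000
U-turn       54       36     9.0000
Sum = 25.722
df = 3. Since 25.722 > 9.348, we reject H₀.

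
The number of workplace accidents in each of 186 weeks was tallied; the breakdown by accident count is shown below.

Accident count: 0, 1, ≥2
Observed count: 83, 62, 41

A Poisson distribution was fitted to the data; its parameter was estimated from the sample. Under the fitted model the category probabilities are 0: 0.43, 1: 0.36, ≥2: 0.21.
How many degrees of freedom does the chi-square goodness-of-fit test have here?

There are k = 3 categories and 1 parameter estimated from the data, so df = 3 − 1 − 1 = 1.

1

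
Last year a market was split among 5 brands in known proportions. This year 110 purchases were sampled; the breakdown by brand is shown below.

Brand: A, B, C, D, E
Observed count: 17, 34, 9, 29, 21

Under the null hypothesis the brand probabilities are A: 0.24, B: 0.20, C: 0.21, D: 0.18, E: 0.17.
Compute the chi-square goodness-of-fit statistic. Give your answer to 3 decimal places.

23.057

Expected counts E_i = n·p_i: 110×0.24 = 26.4, 110×0.20 = 22, 110×0.21 = 23.1, 110×0.18 = 19.8, 110×0.17 = 18.7.
cat         O        E   (O−E)²/E
A          17     26.4     3.3470
B          34       22     6.5455
C           9     23.1     8.6065
D          29     19.8     4.2747
E          21     18.7     0.2829
Sum = 23.057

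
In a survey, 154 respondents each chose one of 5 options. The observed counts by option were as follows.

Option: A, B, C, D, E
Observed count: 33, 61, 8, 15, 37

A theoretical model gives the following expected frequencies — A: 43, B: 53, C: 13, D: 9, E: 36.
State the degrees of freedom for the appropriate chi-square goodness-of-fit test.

4

There are k = 5 categories and no parameters were estimated from the data, so df = 5 − 1 = 4.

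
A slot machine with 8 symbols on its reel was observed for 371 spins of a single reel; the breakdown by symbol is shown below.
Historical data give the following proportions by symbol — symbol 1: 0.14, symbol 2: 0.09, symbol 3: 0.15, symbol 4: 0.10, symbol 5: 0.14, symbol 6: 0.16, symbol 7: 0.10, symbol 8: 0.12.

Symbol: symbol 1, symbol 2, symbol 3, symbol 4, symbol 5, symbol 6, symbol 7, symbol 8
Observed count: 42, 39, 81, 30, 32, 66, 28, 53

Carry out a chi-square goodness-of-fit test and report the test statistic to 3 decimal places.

27.996

Expected counts E_i = n·p_i: 371×0.14 = 51.94, 371×0.09 = 33.39, 371×0.15 = 55.65, 371×0.10 = 37.1, 371×0.14 = 51.94, 371×0.16 = 59.36, 371×0.10 = 37.1, 371×0.12 = 44.52.
χ² = (42−51.94)²/51.94 + (39−33.39)²/33.39 + (81−55.65)²/55.65 + (30−37.1)²/37.1 + (32−51.94)²/51.94 + (66−59.36)²/59.36 + (28−37.1)²/37.1 + (53−44.52)²/44.52
   = 1.9023 + 0.9426 + 11.5476 + 1.3588 + 7.6551 + 0.7427 + 2.2321 + 1.6152
Sum = 27.996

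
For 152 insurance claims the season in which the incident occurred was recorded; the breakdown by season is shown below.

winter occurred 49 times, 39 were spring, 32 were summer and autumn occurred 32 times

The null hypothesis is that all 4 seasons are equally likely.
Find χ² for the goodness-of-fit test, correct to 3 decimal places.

5.105

Expected count for each of the 4 categories: 152/4 = 38.
winter: (49 − 38)²/38 = 121/38 = 3.1842
spring: (39 − 38)²/38 = 1/38 = 0.0263
summer: (32 − 38)²/38 = 36/38 = 0.9474
autumn: (32 − 38)²/38 = 36/38 = 0.9474
Sum = 5.105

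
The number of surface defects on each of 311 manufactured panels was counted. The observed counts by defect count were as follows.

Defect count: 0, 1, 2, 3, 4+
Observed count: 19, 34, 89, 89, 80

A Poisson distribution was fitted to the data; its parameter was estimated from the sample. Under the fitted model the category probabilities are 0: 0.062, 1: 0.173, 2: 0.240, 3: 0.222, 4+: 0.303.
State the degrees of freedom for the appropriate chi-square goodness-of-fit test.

3

There are k = 5 categories and 1 parameter estimated from the data, so df = 5 − 1 − 1 = 3.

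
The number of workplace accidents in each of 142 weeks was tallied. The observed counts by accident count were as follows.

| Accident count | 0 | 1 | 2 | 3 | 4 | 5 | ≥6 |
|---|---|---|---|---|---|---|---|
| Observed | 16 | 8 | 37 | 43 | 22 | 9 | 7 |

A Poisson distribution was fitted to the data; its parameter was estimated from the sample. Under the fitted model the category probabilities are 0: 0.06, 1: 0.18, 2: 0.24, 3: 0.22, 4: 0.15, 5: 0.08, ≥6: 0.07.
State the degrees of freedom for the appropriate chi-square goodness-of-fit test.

There are k = 7 categories and 1 parameter estimated from the data, so df = 7 − 1 − 1 = 5.

5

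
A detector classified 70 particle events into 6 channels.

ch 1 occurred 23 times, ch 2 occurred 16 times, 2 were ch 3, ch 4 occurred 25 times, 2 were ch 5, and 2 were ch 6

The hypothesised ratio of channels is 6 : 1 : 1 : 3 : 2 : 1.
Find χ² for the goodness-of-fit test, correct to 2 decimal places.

Ratio total = 14. Expected counts: 70×6/14 = 30, 70×1/14 = 5, 70×1/14 = 5, 70×3/14 = 15, 70×2/14 = 10, 70×1/14 = 5.
cat         O        E   (O−E)²/E
ch 1       23       30      1.633
ch 2       16        5     24.200
ch 3        2        5      1.800
ch 4       25       15      6.667
ch 5        2       10      6.400
ch 6        2        5      1.800
Sum = 42.50

42.50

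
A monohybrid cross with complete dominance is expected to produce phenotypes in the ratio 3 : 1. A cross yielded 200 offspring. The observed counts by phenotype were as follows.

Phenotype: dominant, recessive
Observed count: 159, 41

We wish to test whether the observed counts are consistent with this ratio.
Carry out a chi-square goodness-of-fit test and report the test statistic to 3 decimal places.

2.160

Ratio total = 4. Expected counts: 200×3/4 = 150, 200×1/4 = 50.
cat            O        E   (O−E)²/E
dominant     159      150     0.5400
recessive     41       50     1.6200
Sum = 2.160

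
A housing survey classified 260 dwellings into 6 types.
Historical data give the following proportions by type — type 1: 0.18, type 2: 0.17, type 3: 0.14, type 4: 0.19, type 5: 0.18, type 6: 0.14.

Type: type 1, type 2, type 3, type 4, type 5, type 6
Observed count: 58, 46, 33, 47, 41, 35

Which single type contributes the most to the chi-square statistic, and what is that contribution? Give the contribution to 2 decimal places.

type 1, 2.68

Expected counts E_i = n·p_i: 260×0.18 = 46.8, 260×0.17 = 44.2, 260×0.14 = 36.4, 260×0.19 = 49.4, 260×0.18 = 46.8, 260×0.14 = 36.4.
type 1: (58 − 46.8)²/46.8 = 125.44/46.8 = 2.680
type 2: (46 − 44.2)²/44.2 = 3.24/44.2 = 0.073
type 3: (33 − 36.4)²/36.4 = 11.56/36.4 = 0.318
type 4: (47 − 49.4)²/49.4 = 5.76/49.4 = 0.117
type 5: (41 − 46.8)²/46.8 = 33.64/46.8 = 0.719
type 6: (35 − 36.4)²/36.4 = 1.96/36.4 = 0.054
The largest term is for type 1: 2.68.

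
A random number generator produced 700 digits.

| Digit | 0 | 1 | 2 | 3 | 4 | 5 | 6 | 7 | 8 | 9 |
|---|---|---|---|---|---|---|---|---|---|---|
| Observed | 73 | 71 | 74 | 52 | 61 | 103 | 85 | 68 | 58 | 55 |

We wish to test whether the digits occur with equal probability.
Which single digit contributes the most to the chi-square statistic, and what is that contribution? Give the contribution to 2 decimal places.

Under H₀ each category has probability 1/10, so each expected count is 700/10 = 70.
cat         O        E   (O−E)²/E
0          73       70      0.129
1          71       70      0.014
2          74       70      0.229
3          52       70      4.629
4          61       70      1.157
5         103       70     15.557
6          85       70      3.214
7          68       70      0.057
8          58       70      2.057
9          55       70      3.214
The largest term is for 5: 15.56.

5, 15.56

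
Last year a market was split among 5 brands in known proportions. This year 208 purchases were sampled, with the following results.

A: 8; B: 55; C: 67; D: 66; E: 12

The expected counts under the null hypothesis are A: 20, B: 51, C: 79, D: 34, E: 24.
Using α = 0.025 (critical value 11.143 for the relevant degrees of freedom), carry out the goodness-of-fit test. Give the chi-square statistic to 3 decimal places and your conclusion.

A: (8 − 20)²/20 = 144/20 = 7.2000
B: (55 − 51)²/51 = 16/51 = 0.3137
C: (67 − 79)²/79 = 144/79 = 1.8228
D: (66 − 34)²/34 = 1024/34 = 30.1176
E: (12 − 24)²/24 = 144/24 = 6.0000
Sum = 45.454
df = 4. Since 45.454 > 11.143, we reject H₀.

45.454; reject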